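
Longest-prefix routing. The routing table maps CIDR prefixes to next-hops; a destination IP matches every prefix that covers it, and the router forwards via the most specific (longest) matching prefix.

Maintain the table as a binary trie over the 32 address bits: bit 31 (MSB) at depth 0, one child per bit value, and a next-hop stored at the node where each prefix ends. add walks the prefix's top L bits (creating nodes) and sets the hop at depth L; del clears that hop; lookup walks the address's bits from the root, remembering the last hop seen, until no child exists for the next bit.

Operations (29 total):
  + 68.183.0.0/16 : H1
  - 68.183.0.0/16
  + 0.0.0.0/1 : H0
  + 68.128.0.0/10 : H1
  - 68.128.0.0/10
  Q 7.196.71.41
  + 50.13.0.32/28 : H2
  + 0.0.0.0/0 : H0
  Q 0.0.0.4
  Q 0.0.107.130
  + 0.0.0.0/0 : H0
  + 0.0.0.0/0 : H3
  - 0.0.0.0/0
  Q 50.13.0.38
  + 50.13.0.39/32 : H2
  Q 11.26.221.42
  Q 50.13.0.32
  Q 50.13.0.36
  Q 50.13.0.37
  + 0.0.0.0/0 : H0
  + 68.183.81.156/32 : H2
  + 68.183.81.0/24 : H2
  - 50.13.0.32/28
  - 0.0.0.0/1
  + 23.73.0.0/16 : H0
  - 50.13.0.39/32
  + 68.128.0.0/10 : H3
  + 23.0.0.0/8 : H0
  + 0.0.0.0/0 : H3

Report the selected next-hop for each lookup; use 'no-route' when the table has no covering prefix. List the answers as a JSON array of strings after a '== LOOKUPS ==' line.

Trace:
  + 68.183.0.0/16 (H1) depth=16
  - 68.183.0.0/16 clear@16
  + 0.0.0.0/1 (H0) depth=1
  + 68.128.0.0/10 (H1) depth=10
  - 68.128.0.0/10 clear@10
  ? 7.196.71.41  path d0:-→d1:H0  best=H0
  + 50.13.0.32/28 (H2) depth=28
  + 0.0.0.0/0 (H0) depth=0
  ? 0.0.0.4  path d0:H0→d1:H0→d2:-  best=H0
  ? 0.0.107.130  path d0:H0→d1:H0→d2:-  best=H0
  + 0.0.0.0/0 (H0) depth=0
  + 0.0.0.0/0 (H3) depth=0
  - 0.0.0.0/0 clear@0
  ? 50.13.0.38  path d0:-→d1:H0→d2:-→d3:-→d4:-→d5:-→d6:-→d7:-→d8:-→d9:-→d10:-→d11:-→d12:-→d13:-→d14:-→d15:-→d16:-→d17:-→d18:-→d19:-→d20:-→d21:-→d22:-→d23:-→d24:-→d25:-→d26:-→d27:-→d28:H2  best=H2
  + 50.13.0.39/32 (H2) depth=32
  ? 11.26.221.42  path d0:-→d1:H0→d2:-  best=H0
  ? 50.13.0.32  path d0:-→d1:H0→d2:-→d3:-→d4:-→d5:-→d6:-→d7:-→d8:-→d9:-→d10:-→d11:-→d12:-→d13:-→d14:-→d15:-→d16:-→d17:-→d18:-→d19:-→d20:-→d21:-→d22:-→d23:-→d24:-→d25:-→d26:-→d27:-→d28:H2→d29:-  best=H2
  ? 50.13.0.36  path d0:-→d1:H0→d2:-→d3:-→d4:-→d5:-→d6:-→d7:-→d8:-→d9:-→d10:-→d11:-→d12:-→d13:-→d14:-→d15:-→d16:-→d17:-→d18:-→d19:-→d20:-→d21:-→d22:-→d23:-→d24:-→d25:-→d26:-→d27:-→d28:H2→d29:-→d30:-  best=H2
  ? 50.13.0.37  path d0:-→d1:H0→d2:-→d3:-→d4:-→d5:-→d6:-→d7:-→d8:-→d9:-→d10:-→d11:-→d12:-→d13:-→d14:-→d15:-→d16:-→d17:-→d18:-→d19:-→d20:-→d21:-→d22:-→d23:-→d24:-→d25:-→d26:-→d27:-→d28:H2→d29:-→d30:-  best=H2
  + 0.0.0.0/0 (H0) depth=0
  + 68.183.81.156/32 (H2) depth=32
  + 68.183.81.0/24 (H2) depth=24
  - 50.13.0.32/28 clear@28
  - 0.0.0.0/1 clear@1
  + 23.73.0.0/16 (H0) depth=16
  - 50.13.0.39/32 clear@32
  + 68.128.0.0/10 (H3) depth=10
  + 23.0.0.0/8 (H0) depth=8
  + 0.0.0.0/0 (H3) depth=0

== LOOKUPS ==
["H0","H0","H0","H2","H0","H2","H2","H2"]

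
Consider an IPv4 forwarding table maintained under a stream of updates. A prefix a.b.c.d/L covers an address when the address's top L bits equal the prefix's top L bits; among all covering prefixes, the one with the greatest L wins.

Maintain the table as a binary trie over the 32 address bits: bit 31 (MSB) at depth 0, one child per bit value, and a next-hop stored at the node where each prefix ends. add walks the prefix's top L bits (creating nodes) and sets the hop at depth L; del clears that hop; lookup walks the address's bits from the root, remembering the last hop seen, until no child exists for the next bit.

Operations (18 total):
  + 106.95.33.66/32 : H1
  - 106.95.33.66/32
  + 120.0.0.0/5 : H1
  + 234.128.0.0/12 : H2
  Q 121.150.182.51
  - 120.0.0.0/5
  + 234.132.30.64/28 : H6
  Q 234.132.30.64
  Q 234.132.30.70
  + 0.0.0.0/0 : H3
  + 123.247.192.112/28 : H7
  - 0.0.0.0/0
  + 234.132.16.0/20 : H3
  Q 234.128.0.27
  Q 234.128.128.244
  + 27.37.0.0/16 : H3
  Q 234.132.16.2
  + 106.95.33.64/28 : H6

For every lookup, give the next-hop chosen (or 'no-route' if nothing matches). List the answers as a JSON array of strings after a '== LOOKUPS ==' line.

Trace:
  add 106.95.33.66/32 -> H1 at depth 32
  del 106.95.33.66/32 (clear depth 32)
  add 120.0.0.0/5 -> H1 at depth 5
  add 234.128.0.0/12 -> H2 at depth 12
  ? 121.150.182.51  path d0:-→d1:-→d2:-→d3:-→d4:-→d5:H1  best=H1
  del 120.0.0.0/5 (clear depth 5)
  add 234.132.30.64/28 -> H6 at depth 28
  ? 234.132.30.64  path d0:-→d1:-→d2:-→d3:-→d4:-→d5:-→d6:-→d7:-→d8:-→d9:-→d10:-→d11:-→d12:H2→d13:-→d14:-→d15:-→d16:-→d17:-→d18:-→d19:-→d20:-→d21:-→d22:-→d23:-→d24:-→d25:-→d26:-→d27:-→d28:H6  best=H6
  ? 234.132.30.70  path d0:-→d1:-→d2:-→d3:-→d4:-→d5:-→d6:-→d7:-→d8:-→d9:-→d10:-→d11:-→d12:H2→d13:-→d14:-→d15:-→d16:-→d17:-→d18:-→d19:-→d20:-→d21:-→d22:-→d23:-→d24:-→d25:-→d26:-→d27:-→d28:H6  best=H6
  add 0.0.0.0/0 -> H3 at depth 0
  add 123.247.192.112/28 -> H7 at depth 28
  del 0.0.0.0/0 (clear depth 0)
  add 234.132.16.0/20 -> H3 at depth 20
  ? 234.128.0.27  path d0:-→d1:-→d2:-→d3:-→d4:-→d5:-→d6:-→d7:-→d8:-→d9:-→d10:-→d11:-→d12:H2→d13:-  best=H2
  ? 234.128.128.244  path d0:-→d1:-→d2:-→d3:-→d4:-→d5:-→d6:-→d7:-→d8:-→d9:-→d10:-→d11:-→d12:H2→d13:-  best=H2
  add 27.37.0.0/16 -> H3 at depth 16
  ? 234.132.16.2  path d0:-→d1:-→d2:-→d3:-→d4:-→d5:-→d6:-→d7:-→d8:-→d9:-→d10:-→d11:-→d12:H2→d13:-→d14:-→d15:-→d16:-→d17:-→d18:-→d19:-→d20:H3  best=H3
  add 106.95.33.64/28 -> H6 at depth 28

== LOOKUPS ==
["H1","H6","H6","H2","H2","H3"]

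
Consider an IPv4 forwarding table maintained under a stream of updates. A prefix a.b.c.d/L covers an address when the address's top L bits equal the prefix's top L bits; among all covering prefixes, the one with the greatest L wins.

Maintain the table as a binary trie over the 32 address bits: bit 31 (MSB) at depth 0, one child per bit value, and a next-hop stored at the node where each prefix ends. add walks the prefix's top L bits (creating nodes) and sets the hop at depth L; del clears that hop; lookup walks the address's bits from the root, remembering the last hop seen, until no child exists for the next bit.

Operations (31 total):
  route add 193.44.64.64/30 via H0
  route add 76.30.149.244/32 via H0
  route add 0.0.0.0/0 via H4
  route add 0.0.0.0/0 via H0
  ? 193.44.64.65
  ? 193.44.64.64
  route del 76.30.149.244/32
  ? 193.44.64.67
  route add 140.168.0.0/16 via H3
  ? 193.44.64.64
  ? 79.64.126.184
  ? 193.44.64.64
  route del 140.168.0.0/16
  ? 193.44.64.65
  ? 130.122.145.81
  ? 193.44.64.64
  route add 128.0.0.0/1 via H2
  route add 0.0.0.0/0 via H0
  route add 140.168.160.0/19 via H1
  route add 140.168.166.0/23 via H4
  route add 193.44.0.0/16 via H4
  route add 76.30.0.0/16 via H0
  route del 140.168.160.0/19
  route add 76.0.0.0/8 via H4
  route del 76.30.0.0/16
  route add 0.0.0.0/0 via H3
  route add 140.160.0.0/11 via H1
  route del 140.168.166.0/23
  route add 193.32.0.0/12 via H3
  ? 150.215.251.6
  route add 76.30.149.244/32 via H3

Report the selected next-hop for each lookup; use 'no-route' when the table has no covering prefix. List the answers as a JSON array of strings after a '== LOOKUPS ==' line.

Process each operation:
  add 193.44.64.64/30 -> H0 at depth 30
  add 76.30.149.244/32 -> H0 at depth 32
  add 0.0.0.0/0 -> H4 at depth 0
  add 0.0.0.0/0 -> H0 at depth 0
  ? 193.44.64.65  path d0:H0→d1:-→d2:-→d3:-→d4:-→d5:-→d6:-→d7:-→d8:-→d9:-→d10:-→d11:-→d12:-→d13:-→d14:-→d15:-→d16:-→d17:-→d18:-→d19:-→d20:-→d21:-→d22:-→d23:-→d24:-→d25:-→d26:-→d27:-→d28:-→d29:-→d30:H0  best=H0
  ? 193.44.64.64  path d0:H0→d1:-→d2:-→d3:-→d4:-→d5:-→d6:-→d7:-→d8:-→d9:-→d10:-→d11:-→d12:-→d13:-→d14:-→d15:-→d16:-→d17:-→d18:-→d19:-→d20:-→d21:-→d22:-→d23:-→d24:-→d25:-→d26:-→d27:-→d28:-→d29:-→d30:H0  best=H0
  del 76.30.149.244/32 (clear depth 32)
  ? 193.44.64.67  path d0:H0→d1:-→d2:-→d3:-→d4:-→d5:-→d6:-→d7:-→d8:-→d9:-→d10:-→d11:-→d12:-→d13:-→d14:-→d15:-→d16:-→d17:-→d18:-→d19:-→d20:-→d21:-→d22:-→d23:-→d24:-→d25:-→d26:-→d27:-→d28:-→d29:-→d30:H0  best=H0
  add 140.168.0.0/16 -> H3 at depth 16
  ? 193.44.64.64  path d0:H0→d1:-→d2:-→d3:-→d4:-→d5:-→d6:-→d7:-→d8:-→d9:-→d10:-→d11:-→d12:-→d13:-→d14:-→d15:-→d16:-→d17:-→d18:-→d19:-→d20:-→d21:-→d22:-→d23:-→d24:-→d25:-→d26:-→d27:-→d28:-→d29:-→d30:H0  best=H0
  ? 79.64.126.184  path d0:H0→d1:-→d2:-→d3:-→d4:-→d5:-→d6:-  best=H0
  ? 193.44.64.64  path d0:H0→d1:-→d2:-→d3:-→d4:-→d5:-→d6:-→d7:-→d8:-→d9:-→d10:-→d11:-→d12:-→d13:-→d14:-→d15:-→d16:-→d17:-→d18:-→d19:-→d20:-→d21:-→d22:-→d23:-→d24:-→d25:-→d26:-→d27:-→d28:-→d29:-→d30:H0  best=H0
  del 140.168.0.0/16 (clear depth 16)
  ? 193.44.64.65  path d0:H0→d1:-→d2:-→d3:-→d4:-→d5:-→d6:-→d7:-→d8:-→d9:-→d10:-→d11:-→d12:-→d13:-→d14:-→d15:-→d16:-→d17:-→d18:-→d19:-→d20:-→d21:-→d22:-→d23:-→d24:-→d25:-→d26:-→d27:-→d28:-→d29:-→d30:H0  best=H0
  ? 130.122.145.81  path d0:H0→d1:-→d2:-→d3:-→d4:-  best=H0
  ? 193.44.64.64  path d0:H0→d1:-→d2:-→d3:-→d4:-→d5:-→d6:-→d7:-→d8:-→d9:-→d10:-→d11:-→d12:-→d13:-→d14:-→d15:-→d16:-→d17:-→d18:-→d19:-→d20:-→d21:-→d22:-→d23:-→d24:-→d25:-→d26:-→d27:-→d28:-→d29:-→d30:H0  best=H0
  add 128.0.0.0/1 -> H2 at depth 1
  add 0.0.0.0/0 -> H0 at depth 0
  add 140.168.160.0/19 -> H1 at depth 19
  add 140.168.166.0/23 -> H4 at depth 23
  add 193.44.0.0/16 -> H4 at depth 16
  add 76.30.0.0/16 -> H0 at depth 16
  del 140.168.160.0/19 (clear depth 19)
  add 76.0.0.0/8 -> H4 at depth 8
  del 76.30.0.0/16 (clear depth 16)
  add 0.0.0.0/0 -> H3 at depth 0
  add 140.160.0.0/11 -> H1 at depth 11
  del 140.168.166.0/23 (clear depth 23)
  add 193.32.0.0/12 -> H3 at depth 12
  ? 150.215.251.6  path d0:H3→d1:H2→d2:-→d3:-  best=H2
  add 76.30.149.244/32 -> H3 at depth 32

== LOOKUPS ==
["H0","H0","H0","H0","H0","H0","H0","H0","H0","H2"]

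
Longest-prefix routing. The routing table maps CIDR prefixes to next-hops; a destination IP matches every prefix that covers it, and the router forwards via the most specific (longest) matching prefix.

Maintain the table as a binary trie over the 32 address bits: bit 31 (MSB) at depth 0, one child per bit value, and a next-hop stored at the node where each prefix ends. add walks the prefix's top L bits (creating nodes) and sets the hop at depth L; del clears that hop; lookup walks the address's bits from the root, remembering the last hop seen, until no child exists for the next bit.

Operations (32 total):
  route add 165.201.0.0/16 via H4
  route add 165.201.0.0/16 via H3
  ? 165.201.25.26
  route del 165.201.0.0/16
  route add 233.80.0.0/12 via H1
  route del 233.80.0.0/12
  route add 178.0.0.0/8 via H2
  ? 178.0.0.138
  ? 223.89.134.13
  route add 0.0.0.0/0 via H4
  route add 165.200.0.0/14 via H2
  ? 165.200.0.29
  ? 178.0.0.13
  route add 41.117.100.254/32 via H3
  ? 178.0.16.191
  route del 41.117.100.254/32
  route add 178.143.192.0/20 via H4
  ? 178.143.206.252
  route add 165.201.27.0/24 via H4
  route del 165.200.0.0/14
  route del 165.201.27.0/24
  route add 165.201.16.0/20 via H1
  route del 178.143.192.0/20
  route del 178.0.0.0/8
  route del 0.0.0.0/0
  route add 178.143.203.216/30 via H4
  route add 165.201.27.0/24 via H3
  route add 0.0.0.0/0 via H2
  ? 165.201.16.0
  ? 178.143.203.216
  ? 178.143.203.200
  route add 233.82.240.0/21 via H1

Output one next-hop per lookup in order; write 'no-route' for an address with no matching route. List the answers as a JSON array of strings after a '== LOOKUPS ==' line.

Trace:
  add 165.201.0.0/16 -> H4 at depth 16
  add 165.201.0.0/16 -> H3 at depth 16
  ? 165.201.25.26  path d0:-→d1:-→d2:-→d3:-→d4:-→d5:-→d6:-→d7:-→d8:-→d9:-→d10:-→d11:-→d12:-→d13:-→d14:-→d15:-→d16:H3  best=H3
  del 165.201.0.0/16 (clear depth 16)
  add 233.80.0.0/12 -> H1 at depth 12
  del 233.80.0.0/12 (clear depth 12)
  add 178.0.0.0/8 -> H2 at depth 8
  ? 178.0.0.138  path d0:-→d1:-→d2:-→d3:-→d4:-→d5:-→d6:-→d7:-→d8:H2  best=H2
  ? 223.89.134.13  path d0:-→d1:-→d2:-  best=no-route
  add 0.0.0.0/0 -> H4 at depth 0
  add 165.200.0.0/14 -> H2 at depth 14
  ? 165.200.0.29  path d0:H4→d1:-→d2:-→d3:-→d4:-→d5:-→d6:-→d7:-→d8:-→d9:-→d10:-→d11:-→d12:-→d13:-→d14:H2→d15:-  best=H2
  ? 178.0.0.13  path d0:H4→d1:-→d2:-→d3:-→d4:-→d5:-→d6:-→d7:-→d8:H2  best=H2
  add 41.117.100.254/32 -> H3 at depth 32
  ? 178.0.16.191  path d0:H4→d1:-→d2:-→d3:-→d4:-→d5:-→d6:-→d7:-→d8:H2  best=H2
  del 41.117.100.254/32 (clear depth 32)
  add 178.143.192.0/20 -> H4 at depth 20
  ? 178.143.206.252  path d0:H4→d1:-→d2:-→d3:-→d4:-→d5:-→d6:-→d7:-→d8:H2→d9:-→d10:-→d11:-→d12:-→d13:-→d14:-→d15:-→d16:-→d17:-→d18:-→d19:-→d20:H4  best=H4
  add 165.201.27.0/24 -> H4 at depth 24
  del 165.200.0.0/14 (clear depth 14)
  del 165.201.27.0/24 (clear depth 24)
  add 165.201.16.0/20 -> H1 at depth 20
  del 178.143.192.0/20 (clear depth 20)
  del 178.0.0.0/8 (clear depth 8)
  del 0.0.0.0/0 (clear depth 0)
  add 178.143.203.216/30 -> H4 at depth 30
  add 165.201.27.0/24 -> H3 at depth 24
  add 0.0.0.0/0 -> H2 at depth 0
  ? 165.201.16.0  path d0:H2→d1:-→d2:-→d3:-→d4:-→d5:-→d6:-→d7:-→d8:-→d9:-→d10:-→d11:-→d12:-→d13:-→d14:-→d15:-→d16:-→d17:-→d18:-→d19:-→d20:H1  best=H1
  ? 178.143.203.216  path d0:H2→d1:-→d2:-→d3:-→d4:-→d5:-→d6:-→d7:-→d8:-→d9:-→d10:-→d11:-→d12:-→d13:-→d14:-→d15:-→d16:-→d17:-→d18:-→d19:-→d20:-→d21:-→d22:-→d23:-→d24:-→d25:-→d26:-→d27:-→d28:-→d29:-→d30:H4  best=H4
  ? 178.143.203.200  path d0:H2→d1:-→d2:-→d3:-→d4:-→d5:-→d6:-→d7:-→d8:-→d9:-→d10:-→d11:-→d12:-→d13:-→d14:-→d15:-→d16:-→d17:-→d18:-→d19:-→d20:-→d21:-→d22:-→d23:-→d24:-→d25:-→d26:-→d27:-  best=H2
  add 233.82.240.0/21 -> H1 at depth 21

== LOOKUPS ==
["H3","H2","no-route","H2","H2","H2","H4","H1","H4","H2"]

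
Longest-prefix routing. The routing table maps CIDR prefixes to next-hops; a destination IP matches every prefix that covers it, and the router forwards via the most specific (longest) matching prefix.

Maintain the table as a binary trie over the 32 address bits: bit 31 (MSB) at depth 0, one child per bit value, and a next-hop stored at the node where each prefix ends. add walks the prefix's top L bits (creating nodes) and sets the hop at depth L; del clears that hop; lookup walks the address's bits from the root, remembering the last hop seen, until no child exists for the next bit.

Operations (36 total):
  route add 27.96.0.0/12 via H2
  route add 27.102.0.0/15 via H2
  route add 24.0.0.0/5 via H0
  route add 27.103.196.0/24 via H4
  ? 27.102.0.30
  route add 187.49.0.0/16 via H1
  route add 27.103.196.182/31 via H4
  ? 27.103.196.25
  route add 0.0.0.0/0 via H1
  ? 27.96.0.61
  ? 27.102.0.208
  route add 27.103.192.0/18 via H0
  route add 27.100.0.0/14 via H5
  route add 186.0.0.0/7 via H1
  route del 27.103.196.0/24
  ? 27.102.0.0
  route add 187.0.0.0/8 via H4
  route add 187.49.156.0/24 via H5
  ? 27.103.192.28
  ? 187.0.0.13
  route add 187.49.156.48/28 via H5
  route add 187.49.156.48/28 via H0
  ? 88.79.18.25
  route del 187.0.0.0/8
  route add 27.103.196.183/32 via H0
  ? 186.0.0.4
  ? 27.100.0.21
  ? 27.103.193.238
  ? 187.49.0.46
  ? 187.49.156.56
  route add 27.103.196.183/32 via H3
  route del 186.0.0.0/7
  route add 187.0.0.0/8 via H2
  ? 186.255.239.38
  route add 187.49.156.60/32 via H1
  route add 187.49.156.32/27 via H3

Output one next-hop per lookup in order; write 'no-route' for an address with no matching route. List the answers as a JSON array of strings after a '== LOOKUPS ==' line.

Trace:
  add 27.96.0.0/12 -> H2 at depth 12
  add 27.102.0.0/15 -> H2 at depth 15
  add 24.0.0.0/5 -> H0 at depth 5
  add 27.103.196.0/24 -> H4 at depth 24
  lookup 27.102.0.30: bits 000110110110011 walk d0:-→d1:-→d2:-→d3:-→d4:-→d5:H0→d6:-→d7:-→d8:-→d9:-→d10:-→d11:-→d12:H2→d13:-→d14:-→d15:H2 -> H2
  add 187.49.0.0/16 -> H1 at depth 16
  add 27.103.196.182/31 -> H4 at depth 31
  lookup 27.103.196.25: bits 000110110110011111000100 walk d0:-→d1:-→d2:-→d3:-→d4:-→d5:H0→d6:-→d7:-→d8:-→d9:-→d10:-→d11:-→d12:H2→d13:-→d14:-→d15:H2→d16:-→d17:-→d18:-→d19:-→d20:-→d21:-→d22:-→d23:-→d24:H4 -> H4
  add 0.0.0.0/0 -> H1 at depth 0
  lookup 27.96.0.61: bits 0001101101100 walk d0:H1→d1:-→d2:-→d3:-→d4:-→d5:H0→d6:-→d7:-→d8:-→d9:-→d10:-→d11:-→d12:H2→d13:- -> H2
  lookup 27.102.0.208: bits 000110110110011 walk d0:H1→d1:-→d2:-→d3:-→d4:-→d5:H0→d6:-→d7:-→d8:-→d9:-→d10:-→d11:-→d12:H2→d13:-→d14:-→d15:H2 -> H2
  add 27.103.192.0/18 -> H0 at depth 18
  add 27.100.0.0/14 -> H5 at depth 14
  add 186.0.0.0/7 -> H1 at depth 7
  del 27.103.196.0/24 (clear depth 24)
  lookup 27.102.0.0: bits 000110110110011 walk d0:H1→d1:-→d2:-→d3:-→d4:-→d5:H0→d6:-→d7:-→d8:-→d9:-→d10:-→d11:-→d12:H2→d13:-→d14:H5→d15:H2 -> H2
  add 187.0.0.0/8 -> H4 at depth 8
  add 187.49.156.0/24 -> H5 at depth 24
  lookup 27.103.192.28: bits 000110110110011111000 walk d0:H1→d1:-→d2:-→d3:-→d4:-→d5:H0→d6:-→d7:-→d8:-→d9:-→d10:-→d11:-→d12:H2→d13:-→d14:H5→d15:H2→d16:-→d17:-→d18:H0→d19:-→d20:-→d21:- -> H0
  lookup 187.0.0.13: bits 1011101100 walk d0:H1→d1:-→d2:-→d3:-→d4:-→d5:-→d6:-→d7:H1→d8:H4→d9:-→d10:- -> H4
  add 187.49.156.48/28 -> H5 at depth 28
  add 187.49.156.48/28 -> H0 at depth 28
  lookup 88.79.18.25: bits 0 walk d0:H1→d1:- -> H1
  del 187.0.0.0/8 (clear depth 8)
  add 27.103.196.183/32 -> H0 at depth 32
  lookup 186.0.0.4: bits 1011101 walk d0:H1→d1:-→d2:-→d3:-→d4:-→d5:-→d6:-→d7:H1 -> H1
  lookup 27.100.0.21: bits 00011011011001 walk d0:H1→d1:-→d2:-→d3:-→d4:-→d5:H0→d6:-→d7:-→d8:-→d9:-→d10:-→d11:-→d12:H2→d13:-→d14:H5 -> H5
  lookup 27.103.193.238: bits 000110110110011111000 walk d0:H1→d1:-→d2:-→d3:-→d4:-→d5:H0→d6:-→d7:-→d8:-→d9:-→d10:-→d11:-→d12:H2→d13:-→d14:H5→d15:H2→d16:-→d17:-→d18:H0→d19:-→d20:-→d21:- -> H0
  lookup 187.49.0.46: bits 1011101100110001 walk d0:H1→d1:-→d2:-→d3:-→d4:-→d5:-→d6:-→d7:H1→d8:-→d9:-→d10:-→d11:-→d12:-→d13:-→d14:-→d15:-→d16:H1 -> H1
  lookup 187.49.156.56: bits 1011101100110001100111000011 walk d0:H1→d1:-→d2:-→d3:-→d4:-→d5:-→d6:-→d7:H1→d8:-→d9:-→d10:-→d11:-→d12:-→d13:-→d14:-→d15:-→d16:H1→d17:-→d18:-→d19:-→d20:-→d21:-→d22:-→d23:-→d24:H5→d25:-→d26:-→d27:-→d28:H0 -> H0
  add 27.103.196.183/32 -> H3 at depth 32
  del 186.0.0.0/7 (clear depth 7)
  add 187.0.0.0/8 -> H2 at depth 8
  lookup 186.255.239.38: bits 1011101 walk d0:H1→d1:-→d2:-→d3:-→d4:-→d5:-→d6:-→d7:- -> H1
  add 187.49.156.60/32 -> H1 at depth 32
  add 187.49.156.32/27 -> H3 at depth 27

== LOOKUPS ==
["H2","H4","H2","H2","H2","H0","H4","H1","H1","H5","H0","H1","H0","H1"]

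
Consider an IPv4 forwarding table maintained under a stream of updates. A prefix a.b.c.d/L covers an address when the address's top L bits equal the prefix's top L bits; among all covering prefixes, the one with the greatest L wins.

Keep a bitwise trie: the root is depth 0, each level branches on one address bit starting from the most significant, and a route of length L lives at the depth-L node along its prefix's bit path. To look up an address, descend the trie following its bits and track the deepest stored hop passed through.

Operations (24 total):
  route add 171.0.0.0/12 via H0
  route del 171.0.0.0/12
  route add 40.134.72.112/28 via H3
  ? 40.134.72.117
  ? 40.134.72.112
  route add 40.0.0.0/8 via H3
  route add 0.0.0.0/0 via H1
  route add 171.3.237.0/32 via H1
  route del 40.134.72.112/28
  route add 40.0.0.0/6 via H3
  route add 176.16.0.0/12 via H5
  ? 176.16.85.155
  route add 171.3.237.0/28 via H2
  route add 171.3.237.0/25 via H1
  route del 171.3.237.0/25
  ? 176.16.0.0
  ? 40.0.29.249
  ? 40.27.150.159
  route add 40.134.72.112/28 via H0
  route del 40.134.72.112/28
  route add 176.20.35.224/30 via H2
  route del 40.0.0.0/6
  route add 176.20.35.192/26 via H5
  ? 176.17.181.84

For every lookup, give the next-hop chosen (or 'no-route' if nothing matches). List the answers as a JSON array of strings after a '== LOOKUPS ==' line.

Trace:
  + 171.0.0.0/12 (H0) depth=12
  - 171.0.0.0/12 clear@12
  + 40.134.72.112/28 (H3) depth=28
  Q 40.134.72.117: descend 0010100010000110010010000111 ; hops seen [H3] ; pick H3
  Q 40.134.72.112: descend 0010100010000110010010000111 ; hops seen [H3] ; pick H3
  + 40.0.0.0/8 (H3) depth=8
  + 0.0.0.0/0 (H1) depth=0
  + 171.3.237.0/32 (H1) depth=32
  - 40.134.72.112/28 clear@28
  + 40.0.0.0/6 (H3) depth=6
  + 176.16.0.0/12 (H5) depth=12
  Q 176.16.85.155: descend 101100000001 ; hops seen [H1,H5] ; pick H5
  + 171.3.237.0/28 (H2) depth=28
  + 171.3.237.0/25 (H1) depth=25
  - 171.3.237.0/25 clear@25
  Q 176.16.0.0: descend 101100000001 ; hops seen [H1,H5] ; pick H5
  Q 40.0.29.249: descend 00101000 ; hops seen [H1,H3,H3] ; pick H3
  Q 40.27.150.159: descend 00101000 ; hops seen [H1,H3,H3] ; pick H3
  + 40.134.72.112/28 (H0) depth=28
  - 40.134.72.112/28 clear@28
  + 176.20.35.224/30 (H2) depth=30
  - 40.0.0.0/6 clear@6
  + 176.20.35.192/26 (H5) depth=26
  Q 176.17.181.84: descend 1011000000010 ; hops seen [H1,H5] ; pick H5

== LOOKUPS ==
["H3","H3","H5","H5","H3","H3","H5"]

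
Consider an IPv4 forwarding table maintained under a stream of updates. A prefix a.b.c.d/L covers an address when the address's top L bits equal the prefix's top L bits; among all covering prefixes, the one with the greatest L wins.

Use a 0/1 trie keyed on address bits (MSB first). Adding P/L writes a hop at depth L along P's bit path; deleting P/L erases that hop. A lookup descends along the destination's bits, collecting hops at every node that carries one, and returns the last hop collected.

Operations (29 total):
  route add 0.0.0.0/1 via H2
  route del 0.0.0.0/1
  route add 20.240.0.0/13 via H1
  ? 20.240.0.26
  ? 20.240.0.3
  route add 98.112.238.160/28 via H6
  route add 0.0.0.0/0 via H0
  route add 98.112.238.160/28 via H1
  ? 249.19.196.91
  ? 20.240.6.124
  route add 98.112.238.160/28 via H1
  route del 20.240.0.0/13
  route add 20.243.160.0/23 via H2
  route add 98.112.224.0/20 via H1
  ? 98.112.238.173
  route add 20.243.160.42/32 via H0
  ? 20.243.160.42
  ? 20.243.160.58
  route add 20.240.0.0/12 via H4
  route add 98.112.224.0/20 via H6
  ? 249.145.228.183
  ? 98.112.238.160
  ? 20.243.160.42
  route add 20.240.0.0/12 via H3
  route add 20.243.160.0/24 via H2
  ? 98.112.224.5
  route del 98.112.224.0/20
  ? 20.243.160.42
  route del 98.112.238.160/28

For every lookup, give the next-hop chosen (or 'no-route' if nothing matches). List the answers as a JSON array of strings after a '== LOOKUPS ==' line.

Trace:
  + 0.0.0.0/1 (H2) depth=1
  del 0.0.0.0/1 (clear depth 1)
  + 20.240.0.0/13 (H1) depth=13
  Q 20.240.0.26: descend 0001010011110 ; hops seen [H1] ; pick H1
  Q 20.240.0.3: descend 0001010011110 ; hops seen [H1] ; pick H1
  + 98.112.238.160/28 (H6) depth=28
  + 0.0.0.0/0 (H0) depth=0
  + 98.112.238.160/28 (H1) depth=28
  Q 249.19.196.91: descend ε ; hops seen [H0] ; pick H0
  Q 20.240.6.124: descend 0001010011110 ; hops seen [H0,H1] ; pick H1
  + 98.112.238.160/28 (H1) depth=28
  del 20.240.0.0/13 (clear depth 13)
  + 20.243.160.0/23 (H2) depth=23
  + 98.112.224.0/20 (H1) depth=20
  Q 98.112.238.173: descend 0110001001110000111011101010 ; hops seen [H0,H1,H1] ; pick H1
  + 20.243.160.42/32 (H0) depth=32
  Q 20.243.160.42: descend 00010100111100111010000000101010 ; hops seen [H0,H2,H0] ; pick H0
  Q 20.243.160.58: descend 000101001111001110100000001 ; hops seen [H0,H2] ; pick H2
  + 20.240.0.0/12 (H4) depth=12
  + 98.112.224.0/20 (H6) depth=20
  Q 249.145.228.183: descend ε ; hops seen [H0] ; pick H0
  Q 98.112.238.160: descend 0110001001110000111011101010 ; hops seen [H0,H6,H1] ; pick H1
  Q 20.243.160.42: descend 00010100111100111010000000101010 ; hops seen [H0,H4,H2,H0] ; pick H0
  + 20.240.0.0/12 (H3) depth=12
  + 20.243.160.0/24 (H2) depth=24
  Q 98.112.224.5: descend 01100010011100001110 ; hops seen [H0,H6] ; pick H6
  del 98.112.224.0/20 (clear depth 20)
  Q 20.243.160.42: descend 00010100111100111010000000101010 ; hops seen [H0,H3,H2,H2,H0] ; pick H0
  del 98.112.238.160/28 (clear depth 28)

== LOOKUPS ==
["H1","H1","H0","H1","H1","H0","H2","H0","H1","H0","H6","H0"]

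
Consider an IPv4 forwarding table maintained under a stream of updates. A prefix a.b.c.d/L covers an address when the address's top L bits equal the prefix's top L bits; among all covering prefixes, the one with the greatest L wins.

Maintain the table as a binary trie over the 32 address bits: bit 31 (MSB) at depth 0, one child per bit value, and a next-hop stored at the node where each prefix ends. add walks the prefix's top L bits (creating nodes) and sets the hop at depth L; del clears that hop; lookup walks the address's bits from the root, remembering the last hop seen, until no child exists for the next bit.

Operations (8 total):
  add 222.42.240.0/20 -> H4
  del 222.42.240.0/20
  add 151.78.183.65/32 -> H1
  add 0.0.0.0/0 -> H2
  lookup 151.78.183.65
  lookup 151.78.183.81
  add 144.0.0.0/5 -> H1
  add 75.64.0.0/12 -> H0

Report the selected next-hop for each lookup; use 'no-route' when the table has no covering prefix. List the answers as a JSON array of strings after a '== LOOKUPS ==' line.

Apply in order:
  add 222.42.240.0/20 -> H4 at depth 20
  del 222.42.240.0/20 (clear depth 20)
  add 151.78.183.65/32 -> H1 at depth 32
  add 0.0.0.0/0 -> H2 at depth 0
  lookup 151.78.183.65: bits 10010111010011101011011101000001 walk d0:H2→d1:-→d2:-→d3:-→d4:-→d5:-→d6:-→d7:-→d8:-→d9:-→d10:-→d11:-→d12:-→d13:-→d14:-→d15:-→d16:-→d17:-→d18:-→d19:-→d20:-→d21:-→d22:-→d23:-→d24:-→d25:-→d26:-→d27:-→d28:-→d29:-→d30:-→d31:-→d32:H1 -> H1
  lookup 151.78.183.81: bits 100101110100111010110111010 walk d0:H2→d1:-→d2:-→d3:-→d4:-→d5:-→d6:-→d7:-→d8:-→d9:-→d10:-→d11:-→d12:-→d13:-→d14:-→d15:-→d16:-→d17:-→d18:-→d19:-→d20:-→d21:-→d22:-→d23:-→d24:-→d25:-→d26:-→d27:- -> H2
  add 144.0.0.0/5 -> H1 at depth 5
  add 75.64.0.0/12 -> H0 at depth 12

== LOOKUPS ==
["H1","H2"]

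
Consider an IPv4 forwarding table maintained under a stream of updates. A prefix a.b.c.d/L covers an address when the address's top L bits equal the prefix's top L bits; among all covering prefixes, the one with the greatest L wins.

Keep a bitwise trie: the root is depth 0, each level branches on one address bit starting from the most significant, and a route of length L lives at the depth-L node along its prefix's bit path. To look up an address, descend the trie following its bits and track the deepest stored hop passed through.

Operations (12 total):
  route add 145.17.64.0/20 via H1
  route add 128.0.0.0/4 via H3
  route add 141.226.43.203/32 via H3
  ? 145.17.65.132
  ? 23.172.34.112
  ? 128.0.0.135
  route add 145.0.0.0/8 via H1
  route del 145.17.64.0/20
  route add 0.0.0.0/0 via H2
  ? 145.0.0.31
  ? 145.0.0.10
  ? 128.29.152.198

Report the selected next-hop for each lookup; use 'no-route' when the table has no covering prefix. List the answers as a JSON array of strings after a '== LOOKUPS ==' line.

Trace:
  add 145.17.64.0/20 -> H1 at depth 20
  add 128.0.0.0/4 -> H3 at depth 4
  add 141.226.43.203/32 -> H3 at depth 32
  Q 145.17.65.132: descend 10010001000100010100 ; hops seen [H1] ; pick H1
  Q 23.172.34.112: descend ε ; hops seen [∅] ; pick no-route
  Q 128.0.0.135: descend 1000 ; hops seen [H3] ; pick H3
  add 145.0.0.0/8 -> H1 at depth 8
  del 145.17.64.0/20 (clear depth 20)
  add 0.0.0.0/0 -> H2 at depth 0
  Q 145.0.0.31: descend 10010001000 ; hops seen [H2,H1] ; pick H1
  Q 145.0.0.10: descend 10010001000 ; hops seen [H2,H1] ; pick H1
  Q 128.29.152.198: descend 1000 ; hops seen [H2,H3] ; pick H3

== LOOKUPS ==
["H1","no-route","H3","H1","H1","H3"]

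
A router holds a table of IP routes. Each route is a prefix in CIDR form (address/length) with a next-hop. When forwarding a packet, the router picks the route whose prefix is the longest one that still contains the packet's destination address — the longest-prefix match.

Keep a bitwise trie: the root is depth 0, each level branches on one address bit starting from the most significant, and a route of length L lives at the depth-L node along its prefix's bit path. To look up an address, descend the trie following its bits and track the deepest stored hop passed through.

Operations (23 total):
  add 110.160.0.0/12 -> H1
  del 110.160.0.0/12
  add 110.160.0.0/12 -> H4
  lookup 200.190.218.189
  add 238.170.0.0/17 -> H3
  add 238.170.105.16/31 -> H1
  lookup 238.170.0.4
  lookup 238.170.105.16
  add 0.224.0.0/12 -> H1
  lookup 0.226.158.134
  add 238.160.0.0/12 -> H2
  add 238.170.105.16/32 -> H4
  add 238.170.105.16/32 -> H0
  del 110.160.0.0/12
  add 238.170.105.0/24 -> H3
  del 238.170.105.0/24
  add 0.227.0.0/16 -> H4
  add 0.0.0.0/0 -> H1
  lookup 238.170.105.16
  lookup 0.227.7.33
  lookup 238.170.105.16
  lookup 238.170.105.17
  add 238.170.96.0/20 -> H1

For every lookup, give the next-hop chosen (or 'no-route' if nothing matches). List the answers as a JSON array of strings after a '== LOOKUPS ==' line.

Trace:
  add 110.160.0.0/12 -> H1 at depth 12
  del 110.160.0.0/12 (clear depth 12)
  add 110.160.0.0/12 -> H4 at depth 12
  Q 200.190.218.189: descend ε ; hops seen [∅] ; pick no-route
  add 238.170.0.0/17 -> H3 at depth 17
  add 238.170.105.16/31 -> H1 at depth 31
  Q 238.170.0.4: descend 11101110101010100 ; hops seen [H3] ; pick H3
  Q 238.170.105.16: descend 1110111010101010011010010001000 ; hops seen [H3,H1] ; pick H1
  add 0.224.0.0/12 -> H1 at depth 12
  Q 0.226.158.134: descend 000000001110 ; hops seen [H1] ; pick H1
  add 238.160.0.0/12 -> H2 at depth 12
  add 238.170.105.16/32 -> H4 at depth 32
  add 238.170.105.16/32 -> H0 at depth 32
  del 110.160.0.0/12 (clear depth 12)
  add 238.170.105.0/24 -> H3 at depth 24
  del 238.170.105.0/24 (clear depth 24)
  add 0.227.0.0/16 -> H4 at depth 16
  add 0.0.0.0/0 -> H1 at depth 0
  Q 238.170.105.16: descend 11101110101010100110100100010000 ; hops seen [H1,H2,H3,H1,H0] ; pick H0
  Q 0.227.7.33: descend 0000000011100011 ; hops seen [H1,H1,H4] ; pick H4
  Q 238.170.105.16: descend 11101110101010100110100100010000 ; hops seen [H1,H2,H3,H1,H0] ; pick H0
  Q 238.170.105.17: descend 1110111010101010011010010001000 ; hops seen [H1,H2,H3,H1] ; pick H1
  add 238.170.96.0/20 -> H1 at depth 20

== LOOKUPS ==
["no-route","H3","H1","H1","H0","H4","H0","H1"]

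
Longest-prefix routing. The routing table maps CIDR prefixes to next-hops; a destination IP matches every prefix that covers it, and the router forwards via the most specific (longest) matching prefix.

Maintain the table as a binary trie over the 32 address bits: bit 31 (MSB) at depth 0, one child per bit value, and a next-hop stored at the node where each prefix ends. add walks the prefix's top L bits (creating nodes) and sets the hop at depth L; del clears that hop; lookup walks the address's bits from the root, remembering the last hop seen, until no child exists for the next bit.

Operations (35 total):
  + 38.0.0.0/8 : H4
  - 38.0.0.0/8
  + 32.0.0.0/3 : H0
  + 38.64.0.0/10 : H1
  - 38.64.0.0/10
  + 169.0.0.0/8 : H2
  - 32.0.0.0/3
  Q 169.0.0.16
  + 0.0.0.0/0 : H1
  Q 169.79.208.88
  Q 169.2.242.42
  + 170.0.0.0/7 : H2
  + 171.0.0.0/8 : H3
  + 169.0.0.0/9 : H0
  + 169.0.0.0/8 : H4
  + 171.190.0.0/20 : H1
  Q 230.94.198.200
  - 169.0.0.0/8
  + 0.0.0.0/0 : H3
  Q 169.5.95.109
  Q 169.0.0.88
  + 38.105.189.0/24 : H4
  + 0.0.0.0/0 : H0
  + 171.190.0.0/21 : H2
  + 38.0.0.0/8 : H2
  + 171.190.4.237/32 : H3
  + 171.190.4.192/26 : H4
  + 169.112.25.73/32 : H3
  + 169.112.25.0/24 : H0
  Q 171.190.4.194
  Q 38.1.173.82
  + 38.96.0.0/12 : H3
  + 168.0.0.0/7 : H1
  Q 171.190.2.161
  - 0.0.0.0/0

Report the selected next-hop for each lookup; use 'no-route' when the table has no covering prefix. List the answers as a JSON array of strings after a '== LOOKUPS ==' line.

Process each operation:
  + 38.0.0.0/8 (H4) depth=8
  - 38.0.0.0/8 clear@8
  + 32.0.0.0/3 (H0) depth=3
  + 38.64.0.0/10 (H1) depth=10
  - 38.64.0.0/10 clear@10
  + 169.0.0.0/8 (H2) depth=8
  - 32.0.0.0/3 clear@3
  lookup 169.0.0.16: bits 10101001 walk d0:-→d1:-→d2:-→d3:-→d4:-→d5:-→d6:-→d7:-→d8:H2 -> H2
  + 0.0.0.0/0 (H1) depth=0
  lookup 169.79.208.88: bits 10101001 walk d0:H1→d1:-→d2:-→d3:-→d4:-→d5:-→d6:-→d7:-→d8:H2 -> H2
  lookup 169.2.242.42: bits 10101001 walk d0:H1→d1:-→d2:-→d3:-→d4:-→d5:-→d6:-→d7:-→d8:H2 -> H2
  + 170.0.0.0/7 (H2) depth=7
  + 171.0.0.0/8 (H3) depth=8
  + 169.0.0.0/9 (H0) depth=9
  + 169.0.0.0/8 (H4) depth=8
  + 171.190.0.0/20 (H1) depth=20
  lookup 230.94.198.200: bits 1 walk d0:H1→d1:- -> H1
  - 169.0.0.0/8 clear@8
  + 0.0.0.0/0 (H3) depth=0
  lookup 169.5.95.109: bits 101010010 walk d0:H3→d1:-→d2:-→d3:-→d4:-→d5:-→d6:-→d7:-→d8:-→d9:H0 -> H0
  lookup 169.0.0.88: bits 101010010 walk d0:H3→d1:-→d2:-→d3:-→d4:-→d5:-→d6:-→d7:-→d8:-→d9:H0 -> H0
  + 38.105.189.0/24 (H4) depth=24
  + 0.0.0.0/0 (H0) depth=0
  + 171.190.0.0/21 (H2) depth=21
  + 38.0.0.0/8 (H2) depth=8
  + 171.190.4.237/32 (H3) depth=32
  + 171.190.4.192/26 (H4) depth=26
  + 169.112.25.73/32 (H3) depth=32
  + 169.112.25.0/24 (H0) depth=24
  lookup 171.190.4.194: bits 10101011101111100000010011 walk d0:H0→d1:-→d2:-→d3:-→d4:-→d5:-→d6:-→d7:H2→d8:H3→d9:-→d10:-→d11:-→d12:-→d13:-→d14:-→d15:-→d16:-→d17:-→d18:-→d19:-→d20:H1→d21:H2→d22:-→d23:-→d24:-→d25:-→d26:H4 -> H4
  lookup 38.1.173.82: bits 001001100 walk d0:H0→d1:-→d2:-→d3:-→d4:-→d5:-→d6:-→d7:-→d8:H2→d9:- -> H2
  + 38.96.0.0/12 (H3) depth=12
  + 168.0.0.0/7 (H1) depth=7
  lookup 171.190.2.161: bits 101010111011111000000 walk d0:H0→d1:-→d2:-→d3:-→d4:-→d5:-→d6:-→d7:H2→d8:H3→d9:-→d10:-→d11:-→d12:-→d13:-→d14:-→d15:-→d16:-→d17:-→d18:-→d19:-→d20:H1→d21:H2 -> H2
  - 0.0.0.0/0 clear@0

== LOOKUPS ==
["H2","H2","H2","H1","H0","H0","H4","H2","H2"]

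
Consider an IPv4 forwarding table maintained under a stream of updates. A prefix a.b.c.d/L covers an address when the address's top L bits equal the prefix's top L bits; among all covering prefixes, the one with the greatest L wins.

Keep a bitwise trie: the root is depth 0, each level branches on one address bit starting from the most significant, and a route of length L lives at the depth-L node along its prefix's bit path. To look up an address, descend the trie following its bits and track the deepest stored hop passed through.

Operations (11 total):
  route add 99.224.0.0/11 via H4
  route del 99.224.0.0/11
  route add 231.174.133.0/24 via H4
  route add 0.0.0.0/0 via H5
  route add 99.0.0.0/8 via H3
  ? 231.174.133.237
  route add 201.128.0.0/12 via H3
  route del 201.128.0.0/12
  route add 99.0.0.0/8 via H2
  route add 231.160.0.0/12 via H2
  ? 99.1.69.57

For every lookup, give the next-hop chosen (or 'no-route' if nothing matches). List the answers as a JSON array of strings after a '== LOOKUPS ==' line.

Trace:
  add 99.224.0.0/11 -> H4 at depth 11
  - 99.224.0.0/11 clear@11
  add 231.174.133.0/24 -> H4 at depth 24
  add 0.0.0.0/0 -> H5 at depth 0
  add 99.0.0.0/8 -> H3 at depth 8
  lookup 231.174.133.237: bits 111001111010111010000101 walk d0:H5→d1:-→d2:-→d3:-→d4:-→d5:-→d6:-→d7:-→d8:-→d9:-→d10:-→d11:-→d12:-→d13:-→d14:-→d15:-→d16:-→d17:-→d18:-→d19:-→d20:-→d21:-→d22:-→d23:-→d24:H4 -> H4
  add 201.128.0.0/12 -> H3 at depth 12
  - 201.128.0.0/12 clear@12
  add 99.0.0.0/8 -> H2 at depth 8
  add 231.160.0.0/12 -> H2 at depth 12
  lookup 99.1.69.57: bits 01100011 walk d0:H5→d1:-→d2:-→d3:-→d4:-→d5:-→d6:-→d7:-→d8:H2 -> H2

== LOOKUPS ==
["H4","H2"]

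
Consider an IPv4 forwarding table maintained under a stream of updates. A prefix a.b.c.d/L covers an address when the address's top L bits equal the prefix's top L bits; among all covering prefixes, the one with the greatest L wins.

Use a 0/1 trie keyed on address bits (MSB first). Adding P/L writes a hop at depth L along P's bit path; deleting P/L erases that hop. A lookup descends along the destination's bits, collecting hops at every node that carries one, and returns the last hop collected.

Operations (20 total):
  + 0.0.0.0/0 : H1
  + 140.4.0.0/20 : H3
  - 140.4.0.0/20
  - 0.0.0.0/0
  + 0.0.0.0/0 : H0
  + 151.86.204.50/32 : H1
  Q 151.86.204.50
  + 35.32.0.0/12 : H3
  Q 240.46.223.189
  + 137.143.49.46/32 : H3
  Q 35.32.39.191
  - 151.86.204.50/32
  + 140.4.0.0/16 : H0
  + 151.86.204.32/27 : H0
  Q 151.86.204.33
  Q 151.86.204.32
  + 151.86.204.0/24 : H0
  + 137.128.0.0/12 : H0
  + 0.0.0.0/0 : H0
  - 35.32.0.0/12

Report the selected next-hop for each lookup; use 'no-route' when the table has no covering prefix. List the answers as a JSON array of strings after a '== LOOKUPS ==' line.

Process each operation:
  + 0.0.0.0/0 (H1) depth=0
  + 140.4.0.0/20 (H3) depth=20
  del 140.4.0.0/20 (clear depth 20)
  del 0.0.0.0/0 (clear depth 0)
  + 0.0.0.0/0 (H0) depth=0
  + 151.86.204.50/32 (H1) depth=32
  lookup 151.86.204.50: bits 10010111010101101100110000110010 walk d0:H0→d1:-→d2:-→d3:-→d4:-→d5:-→d6:-→d7:-→d8:-→d9:-→d10:-→d11:-→d12:-→d13:-→d14:-→d15:-→d16:-→d17:-→d18:-→d19:-→d20:-→d21:-→d22:-→d23:-→d24:-→d25:-→d26:-→d27:-→d28:-→d29:-→d30:-→d31:-→d32:H1 -> H1
  + 35.32.0.0/12 (H3) depth=12
  lookup 240.46.223.189: bits 1 walk d0:H0→d1:- -> H0
  + 137.143.49.46/32 (H3) depth=32
  lookup 35.32.39.191: bits 001000110010 walk d0:H0→d1:-→d2:-→d3:-→d4:-→d5:-→d6:-→d7:-→d8:-→d9:-→d10:-→d11:-→d12:H3 -> H3
  del 151.86.204.50/32 (clear depth 32)
  + 140.4.0.0/16 (H0) depth=16
  + 151.86.204.32/27 (H0) depth=27
  lookup 151.86.204.33: bits 100101110101011011001100001 walk d0:H0→d1:-→d2:-→d3:-→d4:-→d5:-→d6:-→d7:-→d8:-→d9:-→d10:-→d11:-→d12:-→d13:-→d14:-→d15:-→d16:-→d17:-→d18:-→d19:-→d20:-→d21:-→d22:-→d23:-→d24:-→d25:-→d26:-→d27:H0 -> H0
  lookup 151.86.204.32: bits 100101110101011011001100001 walk d0:H0→d1:-→d2:-→d3:-→d4:-→d5:-→d6:-→d7:-→d8:-→d9:-→d10:-→d11:-→d12:-→d13:-→d14:-→d15:-→d16:-→d17:-→d18:-→d19:-→d20:-→d21:-→d22:-→d23:-→d24:-→d25:-→d26:-→d27:H0 -> H0
  + 151.86.204.0/24 (H0) depth=24
  + 137.128.0.0/12 (H0) depth=12
  + 0.0.0.0/0 (H0) depth=0
  del 35.32.0.0/12 (clear depth 12)

== LOOKUPS ==
["H1","H0","H3","H0","H0"]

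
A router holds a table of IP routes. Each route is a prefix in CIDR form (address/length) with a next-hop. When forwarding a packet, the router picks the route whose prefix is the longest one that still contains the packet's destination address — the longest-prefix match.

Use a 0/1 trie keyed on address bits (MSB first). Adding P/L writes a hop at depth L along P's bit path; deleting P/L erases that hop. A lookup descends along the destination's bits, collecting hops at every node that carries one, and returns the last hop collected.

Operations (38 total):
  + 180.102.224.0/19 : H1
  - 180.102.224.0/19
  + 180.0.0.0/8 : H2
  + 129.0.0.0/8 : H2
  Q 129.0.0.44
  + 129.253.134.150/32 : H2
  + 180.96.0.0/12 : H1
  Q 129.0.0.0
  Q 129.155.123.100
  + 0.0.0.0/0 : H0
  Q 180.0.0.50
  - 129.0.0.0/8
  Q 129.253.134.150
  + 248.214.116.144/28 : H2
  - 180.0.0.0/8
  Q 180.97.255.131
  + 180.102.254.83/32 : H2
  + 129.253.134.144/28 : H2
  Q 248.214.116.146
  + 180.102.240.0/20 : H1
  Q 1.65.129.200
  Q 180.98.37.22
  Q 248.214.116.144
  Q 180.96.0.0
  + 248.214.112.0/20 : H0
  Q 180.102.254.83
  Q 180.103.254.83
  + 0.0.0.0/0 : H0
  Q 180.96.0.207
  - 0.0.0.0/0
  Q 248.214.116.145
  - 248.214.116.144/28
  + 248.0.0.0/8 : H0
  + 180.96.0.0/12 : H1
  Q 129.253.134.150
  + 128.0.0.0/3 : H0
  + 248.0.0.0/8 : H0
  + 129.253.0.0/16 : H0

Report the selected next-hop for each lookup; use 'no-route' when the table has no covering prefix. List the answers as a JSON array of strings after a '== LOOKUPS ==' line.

Trace:
  add 180.102.224.0/19 -> H1 at depth 19
  - 180.102.224.0/19 clear@19
  add 180.0.0.0/8 -> H2 at depth 8
  add 129.0.0.0/8 -> H2 at depth 8
  Q 129.0.0.44: descend 10000001 ; hops seen [H2] ; pick H2
  add 129.253.134.150/32 -> H2 at depth 32
  add 180.96.0.0/12 -> H1 at depth 12
  Q 129.0.0.0: descend 10000001 ; hops seen [H2] ; pick H2
  Q 129.155.123.100: descend 100000011 ; hops seen [H2] ; pick H2
  add 0.0.0.0/0 -> H0 at depth 0
  Q 180.0.0.50: descend 101101000 ; hops seen [H0,H2] ; pick H2
  - 129.0.0.0/8 clear@8
  Q 129.253.134.150: descend 10000001111111011000011010010110 ; hops seen [H0,H2] ; pick H2
  add 248.214.116.144/28 -> H2 at depth 28
  - 180.0.0.0/8 clear@8
  Q 180.97.255.131: descend 1011010001100 ; hops seen [H0,H1] ; pick H1
  add 180.102.254.83/32 -> H2 at depth 32
  add 129.253.134.144/28 -> H2 at depth 28
  Q 248.214.116.146: descend 1111100011010110011101001001 ; hops seen [H0,H2] ; pick H2
  add 180.102.240.0/20 -> H1 at depth 20
  Q 1.65.129.200: descend ε ; hops seen [H0] ; pick H0
  Q 180.98.37.22: descend 1011010001100 ; hops seen [H0,H1] ; pick H1
  Q 248.214.116.144: descend 1111100011010110011101001001 ; hops seen [H0,H2] ; pick H2
  Q 180.96.0.0: descend 1011010001100 ; hops seen [H0,H1] ; pick H1
  add 248.214.112.0/20 -> H0 at depth 20
  Q 180.102.254.83: descend 10110100011001101111111001010011 ; hops seen [H0,H1,H1,H2] ; pick H2
  Q 180.103.254.83: descend 101101000110011 ; hops seen [H0,H1] ; pick H1
  add 0.0.0.0/0 -> H0 at depth 0
  Q 180.96.0.207: descend 1011010001100 ; hops seen [H0,H1] ; pick H1
  - 0.0.0.0/0 clear@0
  Q 248.214.116.145: descend 1111100011010110011101001001 ; hops seen [H0,H2] ; pick H2
  - 248.214.116.144/28 clear@28
  add 248.0.0.0/8 -> H0 at depth 8
  add 180.96.0.0/12 -> H1 at depth 12
  Q 129.253.134.150: descend 10000001111111011000011010010110 ; hops seen [H2,H2] ; pick H2
  add 128.0.0.0/3 -> H0 at depth 3
  add 248.0.0.0/8 -> H0 at depth 8
  add 129.253.0.0/16 -> H0 at depth 16

== LOOKUPS ==
["H2","H2","H2","H2","H2","H1","H2","H0","H1","H2","H1","H2","H1","H1","H2","H2"]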